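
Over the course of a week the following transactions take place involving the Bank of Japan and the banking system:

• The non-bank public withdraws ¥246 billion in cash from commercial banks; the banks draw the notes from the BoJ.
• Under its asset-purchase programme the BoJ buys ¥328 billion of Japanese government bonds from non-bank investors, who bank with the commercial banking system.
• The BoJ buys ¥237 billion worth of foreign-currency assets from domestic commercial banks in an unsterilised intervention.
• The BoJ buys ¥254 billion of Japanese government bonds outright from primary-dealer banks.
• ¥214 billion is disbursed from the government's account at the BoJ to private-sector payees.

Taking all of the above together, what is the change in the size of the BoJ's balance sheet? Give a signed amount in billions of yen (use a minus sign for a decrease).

BoJ balance sheet:
  Assets:      Securities +¥582B, Foreign assets +¥237B
  Liabilities: Bank reserves +¥787B, Currency in circulation +¥246B, Government deposits −¥214B
Change in total BoJ assets = +¥819 billion.

+¥819 billion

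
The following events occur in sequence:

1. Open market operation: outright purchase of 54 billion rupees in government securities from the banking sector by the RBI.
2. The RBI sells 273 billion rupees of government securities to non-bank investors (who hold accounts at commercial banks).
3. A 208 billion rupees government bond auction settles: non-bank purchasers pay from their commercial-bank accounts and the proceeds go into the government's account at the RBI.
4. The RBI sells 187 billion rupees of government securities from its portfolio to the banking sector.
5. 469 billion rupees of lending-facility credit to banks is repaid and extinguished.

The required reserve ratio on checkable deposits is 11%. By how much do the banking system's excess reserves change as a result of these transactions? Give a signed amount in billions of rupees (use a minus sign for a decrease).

-1030.09 billion

OMO purchase (from banks) 54 billion rupees: reserves +54B, deposits 0.
Asset sale (to non-banks) 273 billion rupees: reserves −273B, deposits −273B.
Government account inflow 208 billion rupees: reserves −208B, deposits −208B.
OMO sale (to banks) 187 billion rupees: reserves −187B, deposits 0.
Discount-window repayment 469 billion rupees: reserves −469B, deposits 0.
Totals: Δreserves = −1083B, Δdeposits = −481B.
Δrequired reserves = 11% × −481B = −52.91B.
Δexcess reserves = Δreserves − Δrequired = −1083B − (−52.91B) = -1030.09 billion.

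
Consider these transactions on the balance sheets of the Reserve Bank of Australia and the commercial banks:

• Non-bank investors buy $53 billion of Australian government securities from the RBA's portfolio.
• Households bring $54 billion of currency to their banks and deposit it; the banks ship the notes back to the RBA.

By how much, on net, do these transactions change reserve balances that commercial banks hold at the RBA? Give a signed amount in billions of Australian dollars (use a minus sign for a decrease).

+$1 billion

Asset sale (to non-banks) $53 billion: the non-bank buyers' banks settle from reserves → −$53B.
Currency deposit $54 billion: returned notes are swapped for reserve credit → +$54B.
Net: −53 + 54 = +$1 billion.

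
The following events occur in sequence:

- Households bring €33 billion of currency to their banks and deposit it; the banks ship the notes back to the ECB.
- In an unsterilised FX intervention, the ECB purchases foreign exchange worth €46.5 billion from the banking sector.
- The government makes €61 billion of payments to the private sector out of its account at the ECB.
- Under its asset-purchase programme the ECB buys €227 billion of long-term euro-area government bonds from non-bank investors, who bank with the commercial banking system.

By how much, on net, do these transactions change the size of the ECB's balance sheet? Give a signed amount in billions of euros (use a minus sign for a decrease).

+€273.5 billion

Currency deposit €33 billion: only the composition of liabilities changes → 0.
FX purchase €46.5 billion: an ECB asset is acquired → +€46.5B.
Government spending €61 billion: only the composition of liabilities changes → 0.
Asset purchase (from non-banks) €227 billion: an ECB asset is acquired → +€227B.
Net: 0 + 46.5 + 0 + 227 = +€273.5 billion.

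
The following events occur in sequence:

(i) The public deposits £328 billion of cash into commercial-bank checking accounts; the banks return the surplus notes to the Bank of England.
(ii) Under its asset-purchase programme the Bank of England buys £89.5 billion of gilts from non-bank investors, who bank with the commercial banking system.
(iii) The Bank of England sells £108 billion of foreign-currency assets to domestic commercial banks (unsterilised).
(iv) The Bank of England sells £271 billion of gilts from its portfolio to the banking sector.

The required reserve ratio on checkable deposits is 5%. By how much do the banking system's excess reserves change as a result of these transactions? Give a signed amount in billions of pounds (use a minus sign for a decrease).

Currency deposit £328 billion: reserves +£328B, deposits +£328B.
Asset purchase (from non-banks) £89.5 billion: reserves +£89.5B, deposits +£89.5B.
FX sale £108 billion: reserves −£108B, deposits 0.
OMO sale (to banks) £271 billion: reserves −£271B, deposits 0.
Totals: Δreserves = +£38.5B, Δdeposits = +£417.5B.
Δrequired reserves = 5% × +£417.5B = +£20.875B.
Δexcess reserves = Δreserves − Δrequired = +£38.5B − (+£20.875B) = +£17.625 billion.

+£17.625 billion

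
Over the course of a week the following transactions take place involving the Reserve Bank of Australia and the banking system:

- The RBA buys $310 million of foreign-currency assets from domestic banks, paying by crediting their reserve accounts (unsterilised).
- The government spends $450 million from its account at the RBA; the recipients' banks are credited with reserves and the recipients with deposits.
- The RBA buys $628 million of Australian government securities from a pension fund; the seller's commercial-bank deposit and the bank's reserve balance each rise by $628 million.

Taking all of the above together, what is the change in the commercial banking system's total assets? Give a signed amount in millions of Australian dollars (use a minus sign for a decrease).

RBA balance sheet:
  Assets:      Securities +$628M, Foreign assets +$310M
  Liabilities: Bank reserves +$1388M, Government deposits −$450M
Commercial banking system:
  Assets:      Reserves at CB +$1388M, Foreign assets −$310M
  Liabilities: Checkable deposits +$1078M
Change in total bank assets = +$1078 million.

+$1078 million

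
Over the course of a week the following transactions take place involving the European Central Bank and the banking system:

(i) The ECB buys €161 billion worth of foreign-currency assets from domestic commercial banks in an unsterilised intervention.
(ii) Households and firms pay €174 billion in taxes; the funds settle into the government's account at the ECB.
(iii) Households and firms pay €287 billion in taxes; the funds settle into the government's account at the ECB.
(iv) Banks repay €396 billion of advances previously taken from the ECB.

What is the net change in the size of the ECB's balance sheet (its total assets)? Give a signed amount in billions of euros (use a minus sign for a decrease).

ECB balance sheet:
  Assets:      Loans to banks −€396B, Foreign assets +€161B
  Liabilities: Bank reserves −€696B, Government deposits +€461B
Commercial banking system:
  Assets:      Reserves at CB −€696B, Foreign assets −€161B
  Liabilities: Checkable deposits −€461B, Borrowings from CB −€396B
Change in total ECB assets = -€235 billion.

-€235 billion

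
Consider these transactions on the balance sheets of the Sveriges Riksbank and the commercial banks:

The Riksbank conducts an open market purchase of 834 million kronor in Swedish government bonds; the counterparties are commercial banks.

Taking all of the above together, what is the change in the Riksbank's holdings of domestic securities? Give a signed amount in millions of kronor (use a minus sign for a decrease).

+834 million

Riksbank balance sheet:
  Assets:      Securities +834M
  Liabilities: Bank reserves +834M
Commercial banking system:
  Assets:      Reserves at CB +834M, Securities −834M
  Liabilities: no change
So the change in the Riksbank's holdings of domestic securities is +834 million.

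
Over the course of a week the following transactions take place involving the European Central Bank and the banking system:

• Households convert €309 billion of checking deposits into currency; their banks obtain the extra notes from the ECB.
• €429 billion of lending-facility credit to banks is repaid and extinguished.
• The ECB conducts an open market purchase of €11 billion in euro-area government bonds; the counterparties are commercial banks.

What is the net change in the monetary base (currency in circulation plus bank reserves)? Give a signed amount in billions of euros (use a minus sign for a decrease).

-€418 billion

Currency withdrawal €309 billion: just a shift between currency and reserves — both are base money → 0.
Discount-window repayment €429 billion: ECB balance sheet contracts → −€429B.
OMO purchase (from banks) €11 billion: ECB balance sheet expands → +€11B.
Net: 0 − 429 + 11 = -€418 billion.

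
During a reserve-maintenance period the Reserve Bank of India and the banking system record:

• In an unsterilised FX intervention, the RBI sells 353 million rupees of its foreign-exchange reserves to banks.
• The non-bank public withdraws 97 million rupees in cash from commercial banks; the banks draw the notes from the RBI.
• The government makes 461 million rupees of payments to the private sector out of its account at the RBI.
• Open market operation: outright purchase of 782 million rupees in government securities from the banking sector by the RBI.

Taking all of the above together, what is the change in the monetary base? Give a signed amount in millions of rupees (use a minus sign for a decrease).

+890 million

FX sale 353 million rupees: RBI balance sheet contracts → −353M.
Currency withdrawal 97 million rupees: just a shift between currency and reserves — both are base money → 0.
Government spending 461 million rupees: a non-base liability converts back to reserves → +461M.
OMO purchase (from banks) 782 million rupees: RBI balance sheet expands → +782M.
Net: −353 + 0 + 461 + 782 = +890 million.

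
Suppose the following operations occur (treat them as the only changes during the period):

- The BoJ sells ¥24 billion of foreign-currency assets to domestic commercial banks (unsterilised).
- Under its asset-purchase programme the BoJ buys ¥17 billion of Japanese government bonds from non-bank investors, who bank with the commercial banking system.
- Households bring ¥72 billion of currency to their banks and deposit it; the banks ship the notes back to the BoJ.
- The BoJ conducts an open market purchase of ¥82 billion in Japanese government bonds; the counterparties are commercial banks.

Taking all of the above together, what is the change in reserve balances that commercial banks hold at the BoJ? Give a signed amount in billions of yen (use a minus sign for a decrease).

+¥147 billion

FX sale ¥24 billion: the buying banks pay out of their reserve balances → −¥24B.
Asset purchase (from non-banks) ¥17 billion: the BoJ pays by crediting reserve accounts → +¥17B.
Currency deposit ¥72 billion: returned notes are swapped for reserve credit → +¥72B.
OMO purchase (from banks) ¥82 billion: the BoJ pays by crediting reserve accounts → +¥82B.
Net: −24 + 17 + 72 + 82 = +¥147 billion.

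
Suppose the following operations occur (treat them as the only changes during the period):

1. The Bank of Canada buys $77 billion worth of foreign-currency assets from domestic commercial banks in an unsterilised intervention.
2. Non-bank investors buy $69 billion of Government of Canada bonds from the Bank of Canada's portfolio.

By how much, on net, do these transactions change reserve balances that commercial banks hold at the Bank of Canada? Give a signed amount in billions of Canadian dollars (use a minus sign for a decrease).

+$8 billion

FX purchase $77 billion: the Bank of Canada pays by crediting reserve accounts → +$77B.
Asset sale (to non-banks) $69 billion: the non-bank buyers' banks settle from reserves → −$69B.
Net: 77 − 69 = +$8 billion.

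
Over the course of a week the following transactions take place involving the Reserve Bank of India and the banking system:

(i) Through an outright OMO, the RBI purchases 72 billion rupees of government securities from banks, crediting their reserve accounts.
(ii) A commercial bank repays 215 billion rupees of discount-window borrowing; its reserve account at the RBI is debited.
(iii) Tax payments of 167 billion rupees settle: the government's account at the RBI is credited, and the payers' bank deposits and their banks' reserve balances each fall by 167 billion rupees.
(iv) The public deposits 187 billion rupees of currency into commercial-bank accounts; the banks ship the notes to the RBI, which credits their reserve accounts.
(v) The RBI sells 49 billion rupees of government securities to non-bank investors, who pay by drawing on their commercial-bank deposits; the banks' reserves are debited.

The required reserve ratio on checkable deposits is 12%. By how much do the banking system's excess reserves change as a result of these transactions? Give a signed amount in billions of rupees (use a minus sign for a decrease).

OMO purchase (from banks) 72 billion rupees: reserves +72B, deposits 0.
Discount-window repayment 215 billion rupees: reserves −215B, deposits 0.
Government account inflow 167 billion rupees: reserves −167B, deposits −167B.
Currency deposit 187 billion rupees: reserves +187B, deposits +187B.
Asset sale (to non-banks) 49 billion rupees: reserves −49B, deposits −49B.
Totals: Δreserves = −172B, Δdeposits = −29B.
Δrequired reserves = 12% × −29B = −3.48B.
Δexcess reserves = Δreserves − Δrequired = −172B − (−3.48B) = -168.52 billion.

-168.52 billion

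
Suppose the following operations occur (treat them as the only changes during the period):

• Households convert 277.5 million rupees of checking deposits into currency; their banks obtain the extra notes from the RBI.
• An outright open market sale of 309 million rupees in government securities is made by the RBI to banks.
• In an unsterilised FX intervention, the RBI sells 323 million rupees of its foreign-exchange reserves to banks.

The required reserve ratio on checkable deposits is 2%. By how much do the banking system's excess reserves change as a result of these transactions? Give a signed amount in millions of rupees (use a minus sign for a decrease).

-903.95 million

Currency withdrawal 277.5 million rupees: reserves −277.5M, deposits −277.5M.
OMO sale (to banks) 309 million rupees: reserves −309M, deposits 0.
FX sale 323 million rupees: reserves −323M, deposits 0.
Totals: Δreserves = −909.5M, Δdeposits = −277.5M.
Δrequired reserves = 2% × −277.5M = −5.55M.
Δexcess reserves = Δreserves − Δrequired = −909.5M − (−5.55M) = -903.95 million.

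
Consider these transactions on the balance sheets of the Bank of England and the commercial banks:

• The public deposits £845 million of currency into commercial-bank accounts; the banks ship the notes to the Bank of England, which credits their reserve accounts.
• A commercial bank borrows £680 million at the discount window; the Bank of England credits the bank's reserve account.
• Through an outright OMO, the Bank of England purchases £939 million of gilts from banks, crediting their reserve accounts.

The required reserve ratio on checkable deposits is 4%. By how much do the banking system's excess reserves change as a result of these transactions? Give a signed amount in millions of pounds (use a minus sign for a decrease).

+£2430.2 million

Currency deposit £845 million: reserves +£845M, deposits +£845M.
Discount-window loan £680 million: reserves +£680M, deposits 0.
OMO purchase (from banks) £939 million: reserves +£939M, deposits 0.
Totals: Δreserves = +£2464M, Δdeposits = +£845M.
Δrequired reserves = 4% × +£845M = +£33.8M.
Δexcess reserves = Δreserves − Δrequired = +£2464M − (+£33.8M) = +£2430.2 million.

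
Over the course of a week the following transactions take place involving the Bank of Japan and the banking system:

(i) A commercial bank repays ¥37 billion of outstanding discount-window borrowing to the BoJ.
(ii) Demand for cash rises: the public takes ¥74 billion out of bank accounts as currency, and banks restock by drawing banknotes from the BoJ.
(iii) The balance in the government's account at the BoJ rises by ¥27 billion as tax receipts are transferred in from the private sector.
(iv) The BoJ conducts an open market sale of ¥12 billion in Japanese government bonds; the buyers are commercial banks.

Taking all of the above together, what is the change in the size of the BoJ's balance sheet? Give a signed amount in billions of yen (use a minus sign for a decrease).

Discount-window repayment ¥37 billion: a BoJ asset is shed → −¥37B.
Currency withdrawal ¥74 billion: only the composition of liabilities changes → 0.
Government account inflow ¥27 billion: only the composition of liabilities changes → 0.
OMO sale (to banks) ¥12 billion: a BoJ asset is shed → −¥12B.
Net: −37 + 0 + 0 − 12 = -¥49 billion.

-¥49 billion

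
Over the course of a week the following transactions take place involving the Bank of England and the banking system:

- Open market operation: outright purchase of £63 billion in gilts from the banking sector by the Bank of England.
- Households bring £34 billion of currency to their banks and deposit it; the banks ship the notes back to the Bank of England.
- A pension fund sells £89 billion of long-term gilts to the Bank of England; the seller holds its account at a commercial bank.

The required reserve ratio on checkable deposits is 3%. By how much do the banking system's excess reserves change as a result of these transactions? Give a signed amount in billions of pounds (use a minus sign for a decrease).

+£182.31 billion

OMO purchase (from banks) £63 billion: reserves +£63B, deposits 0.
Currency deposit £34 billion: reserves +£34B, deposits +£34B.
Asset purchase (from non-banks) £89 billion: reserves +£89B, deposits +£89B.
Totals: Δreserves = +£186B, Δdeposits = +£123B.
Δrequired reserves = 3% × +£123B = +£3.69B.
Δexcess reserves = Δreserves − Δrequired = +£186B − (+£3.69B) = +£182.31 billion.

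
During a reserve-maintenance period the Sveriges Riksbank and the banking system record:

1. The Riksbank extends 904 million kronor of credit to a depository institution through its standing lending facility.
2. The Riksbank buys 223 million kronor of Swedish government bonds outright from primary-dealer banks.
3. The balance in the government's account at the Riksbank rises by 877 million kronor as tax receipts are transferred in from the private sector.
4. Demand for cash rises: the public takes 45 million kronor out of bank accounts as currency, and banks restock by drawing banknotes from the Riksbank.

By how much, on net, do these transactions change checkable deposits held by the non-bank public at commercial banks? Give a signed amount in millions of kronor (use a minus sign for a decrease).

Riksbank balance sheet:
  Assets:      Securities +223M, Loans to banks +904M
  Liabilities: Bank reserves +205M, Currency in circulation +45M, Government deposits +877M
Commercial banking system:
  Assets:      Reserves at CB +205M, Securities −223M
  Liabilities: Checkable deposits −922M, Borrowings from CB +904M
So the change in checkable deposits held by the non-bank public at commercial banks is -922 million.

-922 million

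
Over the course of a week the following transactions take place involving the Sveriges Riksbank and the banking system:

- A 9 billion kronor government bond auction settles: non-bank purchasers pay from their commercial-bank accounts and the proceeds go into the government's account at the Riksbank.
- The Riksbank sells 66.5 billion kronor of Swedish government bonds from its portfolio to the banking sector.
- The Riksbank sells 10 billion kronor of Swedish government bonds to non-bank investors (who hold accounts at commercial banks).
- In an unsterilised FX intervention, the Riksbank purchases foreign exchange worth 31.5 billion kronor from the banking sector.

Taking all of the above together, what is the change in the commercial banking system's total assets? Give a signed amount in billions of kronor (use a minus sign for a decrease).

Government account inflow 9 billion kronor: bank balance sheets shrink → −9B.
OMO sale (to banks) 66.5 billion kronor: just an asset swap on bank balance sheets → 0.
Asset sale (to non-banks) 10 billion kronor: bank balance sheets shrink → −10B.
FX purchase 31.5 billion kronor: just an asset swap on bank balance sheets → 0.
Net: −9 + 0 − 10 + 0 = -19 billion.

-19 billion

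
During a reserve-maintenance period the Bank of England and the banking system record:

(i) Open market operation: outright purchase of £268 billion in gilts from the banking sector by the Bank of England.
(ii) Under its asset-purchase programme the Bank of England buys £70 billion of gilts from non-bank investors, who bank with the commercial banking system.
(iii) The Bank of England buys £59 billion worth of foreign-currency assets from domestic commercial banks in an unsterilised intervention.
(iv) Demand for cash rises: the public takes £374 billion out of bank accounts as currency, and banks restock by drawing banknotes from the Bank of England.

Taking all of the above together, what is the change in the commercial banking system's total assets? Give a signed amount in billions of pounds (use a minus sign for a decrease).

Bank of England balance sheet:
  Assets:      Securities +£338B, Foreign assets +£59B
  Liabilities: Bank reserves +£23B, Currency in circulation +£374B
Commercial banking system:
  Assets:      Reserves at CB +£23B, Securities −£268B, Foreign assets −£59B
  Liabilities: Checkable deposits −£304B
Change in total bank assets = -£304 billion.

-£304 billion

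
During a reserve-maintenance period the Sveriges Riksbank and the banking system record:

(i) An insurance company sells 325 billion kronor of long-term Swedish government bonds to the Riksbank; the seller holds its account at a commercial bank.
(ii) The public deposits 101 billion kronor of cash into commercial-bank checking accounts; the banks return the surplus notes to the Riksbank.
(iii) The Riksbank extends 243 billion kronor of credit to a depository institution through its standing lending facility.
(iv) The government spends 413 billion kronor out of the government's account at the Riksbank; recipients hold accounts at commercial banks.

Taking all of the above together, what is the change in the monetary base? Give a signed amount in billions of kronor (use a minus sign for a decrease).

Asset purchase (from non-banks) 325 billion kronor: Riksbank balance sheet expands → +325B.
Currency deposit 101 billion kronor: just a shift between currency and reserves — both are base money → 0.
Discount-window loan 243 billion kronor: Riksbank balance sheet expands → +243B.
Government spending 413 billion kronor: a non-base liability converts back to reserves → +413B.
Net: 325 + 0 + 243 + 413 = +981 billion.

+981 billion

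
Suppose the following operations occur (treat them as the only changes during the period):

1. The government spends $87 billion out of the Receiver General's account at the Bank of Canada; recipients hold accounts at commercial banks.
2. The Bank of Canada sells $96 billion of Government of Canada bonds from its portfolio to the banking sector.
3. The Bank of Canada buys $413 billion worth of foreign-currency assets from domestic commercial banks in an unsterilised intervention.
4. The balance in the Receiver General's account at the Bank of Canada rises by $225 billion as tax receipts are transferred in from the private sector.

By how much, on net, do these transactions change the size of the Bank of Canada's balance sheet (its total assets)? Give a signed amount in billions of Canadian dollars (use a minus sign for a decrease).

+$317 billion

Bank of Canada balance sheet:
  Assets:      Securities −$96B, Foreign assets +$413B
  Liabilities: Bank reserves +$179B, Government deposits +$138B
Change in total Bank of Canada assets = +$317 billion.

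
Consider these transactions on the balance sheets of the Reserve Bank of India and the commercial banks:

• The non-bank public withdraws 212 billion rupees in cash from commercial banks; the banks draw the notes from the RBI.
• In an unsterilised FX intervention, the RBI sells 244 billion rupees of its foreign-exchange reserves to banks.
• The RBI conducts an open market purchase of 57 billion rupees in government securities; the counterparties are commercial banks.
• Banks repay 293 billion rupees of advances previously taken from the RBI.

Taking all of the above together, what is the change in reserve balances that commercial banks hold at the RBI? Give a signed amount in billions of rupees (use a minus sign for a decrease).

Currency withdrawal 212 billion rupees: banks swap reserves for currency → −212B.
FX sale 244 billion rupees: the buying banks pay out of their reserve balances → −244B.
OMO purchase (from banks) 57 billion rupees: the RBI pays by crediting reserve accounts → +57B.
Discount-window repayment 293 billion rupees: repayment is debited from reserves → −293B.
Net: −212 − 244 + 57 − 293 = -692 billion.

-692 billion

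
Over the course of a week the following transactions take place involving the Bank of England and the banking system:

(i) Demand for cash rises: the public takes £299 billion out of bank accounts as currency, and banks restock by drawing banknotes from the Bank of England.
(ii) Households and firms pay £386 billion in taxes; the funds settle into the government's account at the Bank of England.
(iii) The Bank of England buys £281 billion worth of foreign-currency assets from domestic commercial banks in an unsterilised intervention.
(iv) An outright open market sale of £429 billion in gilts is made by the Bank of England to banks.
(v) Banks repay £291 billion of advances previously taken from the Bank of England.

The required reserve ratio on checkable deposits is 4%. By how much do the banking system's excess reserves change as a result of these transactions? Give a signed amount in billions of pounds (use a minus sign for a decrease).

Currency withdrawal £299 billion: reserves −£299B, deposits −£299B.
Government account inflow £386 billion: reserves −£386B, deposits −£386B.
FX purchase £281 billion: reserves +£281B, deposits 0.
OMO sale (to banks) £429 billion: reserves −£429B, deposits 0.
Discount-window repayment £291 billion: reserves −£291B, deposits 0.
Totals: Δreserves = −£1124B, Δdeposits = −£685B.
Δrequired reserves = 4% × −£685B = −£27.4B.
Δexcess reserves = Δreserves − Δrequired = −£1124B − (−£27.4B) = -£1096.6 billion.

-£1096.6 billion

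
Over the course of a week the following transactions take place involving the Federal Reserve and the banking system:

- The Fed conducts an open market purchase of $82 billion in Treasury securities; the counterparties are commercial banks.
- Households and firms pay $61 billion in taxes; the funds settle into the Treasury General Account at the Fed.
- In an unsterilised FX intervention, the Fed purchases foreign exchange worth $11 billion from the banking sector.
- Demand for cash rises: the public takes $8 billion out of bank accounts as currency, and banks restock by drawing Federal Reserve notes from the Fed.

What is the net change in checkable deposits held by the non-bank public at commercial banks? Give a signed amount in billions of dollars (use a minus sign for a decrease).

-$69 billion

Fed balance sheet:
  Assets:      Securities +$82B, Foreign assets +$11B
  Liabilities: Bank reserves +$24B, Currency in circulation +$8B, Government deposits +$61B
Commercial banking system:
  Assets:      Reserves at CB +$24B, Securities −$82B, Foreign assets −$11B
  Liabilities: Checkable deposits −$69B
So the change in checkable deposits held by the non-bank public at commercial banks is -$69 billion.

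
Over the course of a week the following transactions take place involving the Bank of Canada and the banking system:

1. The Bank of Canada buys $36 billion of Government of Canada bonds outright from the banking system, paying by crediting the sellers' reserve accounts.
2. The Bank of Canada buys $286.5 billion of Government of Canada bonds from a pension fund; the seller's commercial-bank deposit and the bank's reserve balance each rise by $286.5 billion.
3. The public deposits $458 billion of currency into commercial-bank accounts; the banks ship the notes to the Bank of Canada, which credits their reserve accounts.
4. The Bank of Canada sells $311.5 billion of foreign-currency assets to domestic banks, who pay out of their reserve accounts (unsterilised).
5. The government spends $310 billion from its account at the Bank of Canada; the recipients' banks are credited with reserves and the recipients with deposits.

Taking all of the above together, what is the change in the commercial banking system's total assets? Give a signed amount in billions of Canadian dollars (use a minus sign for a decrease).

+$1054.5 billion

Bank of Canada balance sheet:
  Assets:      Securities +$322.5B, Foreign assets −$311.5B
  Liabilities: Bank reserves +$779B, Currency in circulation −$458B, Government deposits −$310B
Commercial banking system:
  Assets:      Reserves at CB +$779B, Securities −$36B, Foreign assets +$311.5B
  Liabilities: Checkable deposits +$1054.5B
Change in total bank assets = +$1054.5 billion.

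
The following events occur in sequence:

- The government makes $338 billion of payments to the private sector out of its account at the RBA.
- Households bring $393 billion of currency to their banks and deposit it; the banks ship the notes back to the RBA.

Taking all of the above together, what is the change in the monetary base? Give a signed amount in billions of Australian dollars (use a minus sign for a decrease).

Government spending $338 billion: a non-base liability converts back to reserves → +$338B.
Currency deposit $393 billion: just a shift between currency and reserves — both are base money → 0.
Net: 338 + 0 = +$338 billion.

+$338 billion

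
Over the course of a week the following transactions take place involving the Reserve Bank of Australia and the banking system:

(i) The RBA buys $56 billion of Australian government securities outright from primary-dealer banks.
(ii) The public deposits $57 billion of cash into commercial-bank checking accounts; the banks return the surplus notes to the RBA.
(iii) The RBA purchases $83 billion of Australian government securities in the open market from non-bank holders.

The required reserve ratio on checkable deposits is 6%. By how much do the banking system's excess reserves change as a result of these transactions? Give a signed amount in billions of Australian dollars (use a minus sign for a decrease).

+$187.6 billion

OMO purchase (from banks) $56 billion: reserves +$56B, deposits 0.
Currency deposit $57 billion: reserves +$57B, deposits +$57B.
Asset purchase (from non-banks) $83 billion: reserves +$83B, deposits +$83B.
Totals: Δreserves = +$196B, Δdeposits = +$140B.
Δrequired reserves = 6% × +$140B = +$8.4B.
Δexcess reserves = Δreserves − Δrequired = +$196B − (+$8.4B) = +$187.6 billion.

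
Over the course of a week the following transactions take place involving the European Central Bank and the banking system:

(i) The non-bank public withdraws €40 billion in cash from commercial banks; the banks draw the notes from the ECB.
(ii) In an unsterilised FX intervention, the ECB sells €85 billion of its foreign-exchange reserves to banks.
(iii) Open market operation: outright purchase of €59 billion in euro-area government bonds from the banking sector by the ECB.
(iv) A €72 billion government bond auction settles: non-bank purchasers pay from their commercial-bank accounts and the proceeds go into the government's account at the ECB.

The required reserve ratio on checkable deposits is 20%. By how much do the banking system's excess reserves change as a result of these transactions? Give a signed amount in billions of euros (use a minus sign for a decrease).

-€115.6 billion

Currency withdrawal €40 billion: reserves −€40B, deposits −€40B.
FX sale €85 billion: reserves −€85B, deposits 0.
OMO purchase (from banks) €59 billion: reserves +€59B, deposits 0.
Government account inflow €72 billion: reserves −€72B, deposits −€72B.
Totals: Δreserves = −€138B, Δdeposits = −€112B.
Δrequired reserves = 20% × −€112B = −€22.4B.
Δexcess reserves = Δreserves − Δrequired = −€138B − (−€22.4B) = -€115.6 billion.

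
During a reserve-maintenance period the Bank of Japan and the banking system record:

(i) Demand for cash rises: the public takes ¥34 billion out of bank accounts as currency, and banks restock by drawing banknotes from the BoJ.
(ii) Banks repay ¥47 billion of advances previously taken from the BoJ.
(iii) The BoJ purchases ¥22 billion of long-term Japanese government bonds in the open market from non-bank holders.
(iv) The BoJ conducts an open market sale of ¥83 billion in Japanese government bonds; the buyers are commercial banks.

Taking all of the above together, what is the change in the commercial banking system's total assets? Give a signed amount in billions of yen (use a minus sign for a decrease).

-¥59 billion

Currency withdrawal ¥34 billion: bank balance sheets shrink → −¥34B.
Discount-window repayment ¥47 billion: bank balance sheets shrink → −¥47B.
Asset purchase (from non-banks) ¥22 billion: bank balance sheets expand → +¥22B.
OMO sale (to banks) ¥83 billion: just an asset swap on bank balance sheets → 0.
Net: −34 − 47 + 22 + 0 = -¥59 billion.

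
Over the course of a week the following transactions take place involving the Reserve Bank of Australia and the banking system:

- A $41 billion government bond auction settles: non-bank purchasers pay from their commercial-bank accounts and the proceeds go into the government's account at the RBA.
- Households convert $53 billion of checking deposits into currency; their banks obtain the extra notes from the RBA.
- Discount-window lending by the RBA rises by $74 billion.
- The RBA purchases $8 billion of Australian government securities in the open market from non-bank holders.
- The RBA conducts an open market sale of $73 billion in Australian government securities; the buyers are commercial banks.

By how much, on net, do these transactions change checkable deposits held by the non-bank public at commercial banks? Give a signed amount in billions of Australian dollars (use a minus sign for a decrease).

RBA balance sheet:
  Assets:      Securities −$65B, Loans to banks +$74B
  Liabilities: Bank reserves −$85B, Currency in circulation +$53B, Government deposits +$41B
Commercial banking system:
  Assets:      Reserves at CB −$85B, Securities +$73B
  Liabilities: Checkable deposits −$86B, Borrowings from CB +$74B
So the change in checkable deposits held by the non-bank public at commercial banks is -$86 billion.

-$86 billion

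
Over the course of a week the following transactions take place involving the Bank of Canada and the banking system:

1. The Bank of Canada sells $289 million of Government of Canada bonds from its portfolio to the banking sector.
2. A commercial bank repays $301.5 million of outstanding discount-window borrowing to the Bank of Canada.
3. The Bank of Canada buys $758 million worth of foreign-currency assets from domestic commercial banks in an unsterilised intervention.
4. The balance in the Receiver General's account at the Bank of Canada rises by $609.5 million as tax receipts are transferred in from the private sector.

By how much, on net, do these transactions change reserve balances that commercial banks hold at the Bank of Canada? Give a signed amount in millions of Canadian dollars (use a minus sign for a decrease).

Bank of Canada balance sheet:
  Assets:      Securities −$289M, Loans to banks −$301.5M, Foreign assets +$758M
  Liabilities: Bank reserves −$442M, Government deposits +$609.5M
Commercial banking system:
  Assets:      Reserves at CB −$442M, Securities +$289M, Foreign assets −$758M
  Liabilities: Checkable deposits −$609.5M, Borrowings from CB −$301.5M
So the change in reserve balances that commercial banks hold at the Bank of Canada is -$442 million.

-$442 million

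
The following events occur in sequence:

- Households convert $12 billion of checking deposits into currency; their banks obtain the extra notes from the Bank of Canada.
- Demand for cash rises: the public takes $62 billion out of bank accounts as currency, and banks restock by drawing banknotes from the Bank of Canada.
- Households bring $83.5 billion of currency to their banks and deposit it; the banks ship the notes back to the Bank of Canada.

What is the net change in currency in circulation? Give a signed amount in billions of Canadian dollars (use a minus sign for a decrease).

Currency withdrawal $12 billion: notes leave the central bank → +$12B.
Currency withdrawal $62 billion: notes leave the central bank → +$62B.
Currency deposit $83.5 billion: notes return to the central bank → −$83.5B.
Net: 12 + 62 − 83.5 = -$9.5 billion.

-$9.5 billion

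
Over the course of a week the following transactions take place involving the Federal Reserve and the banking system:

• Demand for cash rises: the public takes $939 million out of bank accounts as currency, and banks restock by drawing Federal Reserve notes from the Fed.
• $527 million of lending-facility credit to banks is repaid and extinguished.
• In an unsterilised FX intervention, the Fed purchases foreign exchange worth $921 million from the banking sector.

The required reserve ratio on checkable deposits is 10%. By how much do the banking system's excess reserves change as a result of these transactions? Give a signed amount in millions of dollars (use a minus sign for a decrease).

-$451.1 million

Currency withdrawal $939 million: reserves −$939M, deposits −$939M.
Discount-window repayment $527 million: reserves −$527M, deposits 0.
FX purchase $921 million: reserves +$921M, deposits 0.
Totals: Δreserves = −$545M, Δdeposits = −$939M.
Δrequired reserves = 10% × −$939M = −$93.9M.
Δexcess reserves = Δreserves − Δrequired = −$545M − (−$93.9M) = -$451.1 million.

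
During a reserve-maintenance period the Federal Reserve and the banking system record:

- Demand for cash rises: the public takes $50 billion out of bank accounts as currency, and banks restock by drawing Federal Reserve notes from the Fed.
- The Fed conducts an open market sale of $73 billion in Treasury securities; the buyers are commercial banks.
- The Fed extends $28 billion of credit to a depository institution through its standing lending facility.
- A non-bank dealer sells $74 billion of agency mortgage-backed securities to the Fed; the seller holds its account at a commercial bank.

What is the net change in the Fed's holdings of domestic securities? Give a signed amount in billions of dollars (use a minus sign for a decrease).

+$1 billion

Fed balance sheet:
  Assets:      Securities +$1B, Loans to banks +$28B
  Liabilities: Bank reserves −$21B, Currency in circulation +$50B
Commercial banking system:
  Assets:      Reserves at CB −$21B, Securities +$73B
  Liabilities: Checkable deposits +$24B, Borrowings from CB +$28B
So the change in the Fed's holdings of domestic securities is +$1 billion.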